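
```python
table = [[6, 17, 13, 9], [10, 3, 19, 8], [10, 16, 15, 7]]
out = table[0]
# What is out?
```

table has 3 rows. Row 0 is [6, 17, 13, 9].

[6, 17, 13, 9]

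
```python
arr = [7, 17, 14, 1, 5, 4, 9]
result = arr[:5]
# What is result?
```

arr has length 7. The slice arr[:5] selects indices [0, 1, 2, 3, 4] (0->7, 1->17, 2->14, 3->1, 4->5), giving [7, 17, 14, 1, 5].

[7, 17, 14, 1, 5]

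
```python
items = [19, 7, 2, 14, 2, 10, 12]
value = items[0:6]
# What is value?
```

items has length 7. The slice items[0:6] selects indices [0, 1, 2, 3, 4, 5] (0->19, 1->7, 2->2, 3->14, 4->2, 5->10), giving [19, 7, 2, 14, 2, 10].

[19, 7, 2, 14, 2, 10]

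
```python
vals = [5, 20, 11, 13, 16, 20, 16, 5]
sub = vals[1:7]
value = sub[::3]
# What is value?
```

vals has length 8. The slice vals[1:7] selects indices [1, 2, 3, 4, 5, 6] (1->20, 2->11, 3->13, 4->16, 5->20, 6->16), giving [20, 11, 13, 16, 20, 16]. So sub = [20, 11, 13, 16, 20, 16]. sub has length 6. The slice sub[::3] selects indices [0, 3] (0->20, 3->16), giving [20, 16].

[20, 16]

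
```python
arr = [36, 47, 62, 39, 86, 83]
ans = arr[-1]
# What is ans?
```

arr has length 6. Negative index -1 maps to positive index 6 + (-1) = 5. arr[5] = 83.

83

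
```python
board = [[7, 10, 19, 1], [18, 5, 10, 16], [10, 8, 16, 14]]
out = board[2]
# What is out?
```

board has 3 rows. Row 2 is [10, 8, 16, 14].

[10, 8, 16, 14]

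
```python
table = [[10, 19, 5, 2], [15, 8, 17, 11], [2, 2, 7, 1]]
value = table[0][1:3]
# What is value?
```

table[0] = [10, 19, 5, 2]. table[0] has length 4. The slice table[0][1:3] selects indices [1, 2] (1->19, 2->5), giving [19, 5].

[19, 5]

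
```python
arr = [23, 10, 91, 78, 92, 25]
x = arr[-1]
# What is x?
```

arr has length 6. Negative index -1 maps to positive index 6 + (-1) = 5. arr[5] = 25.

25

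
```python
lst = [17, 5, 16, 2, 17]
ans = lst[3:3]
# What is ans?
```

lst has length 5. The slice lst[3:3] resolves to an empty index range, so the result is [].

[]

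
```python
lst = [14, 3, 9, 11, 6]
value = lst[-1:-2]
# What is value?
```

lst has length 5. The slice lst[-1:-2] resolves to an empty index range, so the result is [].

[]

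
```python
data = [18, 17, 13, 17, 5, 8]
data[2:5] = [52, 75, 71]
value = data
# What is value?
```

data starts as [18, 17, 13, 17, 5, 8] (length 6). The slice data[2:5] covers indices [2, 3, 4] with values [13, 17, 5]. Replacing that slice with [52, 75, 71] (same length) produces [18, 17, 52, 75, 71, 8].

[18, 17, 52, 75, 71, 8]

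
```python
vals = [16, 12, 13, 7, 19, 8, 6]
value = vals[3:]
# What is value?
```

vals has length 7. The slice vals[3:] selects indices [3, 4, 5, 6] (3->7, 4->19, 5->8, 6->6), giving [7, 19, 8, 6].

[7, 19, 8, 6]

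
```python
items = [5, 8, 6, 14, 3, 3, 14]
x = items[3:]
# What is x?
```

items has length 7. The slice items[3:] selects indices [3, 4, 5, 6] (3->14, 4->3, 5->3, 6->14), giving [14, 3, 3, 14].

[14, 3, 3, 14]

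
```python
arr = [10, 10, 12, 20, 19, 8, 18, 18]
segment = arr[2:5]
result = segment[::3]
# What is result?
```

arr has length 8. The slice arr[2:5] selects indices [2, 3, 4] (2->12, 3->20, 4->19), giving [12, 20, 19]. So segment = [12, 20, 19]. segment has length 3. The slice segment[::3] selects indices [0] (0->12), giving [12].

[12]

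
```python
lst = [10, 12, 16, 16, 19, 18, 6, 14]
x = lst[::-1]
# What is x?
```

lst has length 8. The slice lst[::-1] selects indices [7, 6, 5, 4, 3, 2, 1, 0] (7->14, 6->6, 5->18, 4->19, 3->16, 2->16, 1->12, 0->10), giving [14, 6, 18, 19, 16, 16, 12, 10].

[14, 6, 18, 19, 16, 16, 12, 10]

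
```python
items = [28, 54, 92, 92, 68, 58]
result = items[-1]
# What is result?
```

items has length 6. Negative index -1 maps to positive index 6 + (-1) = 5. items[5] = 58.

58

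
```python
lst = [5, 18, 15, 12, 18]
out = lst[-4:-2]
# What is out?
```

lst has length 5. The slice lst[-4:-2] selects indices [1, 2] (1->18, 2->15), giving [18, 15].

[18, 15]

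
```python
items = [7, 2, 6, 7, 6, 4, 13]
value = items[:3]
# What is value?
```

items has length 7. The slice items[:3] selects indices [0, 1, 2] (0->7, 1->2, 2->6), giving [7, 2, 6].

[7, 2, 6]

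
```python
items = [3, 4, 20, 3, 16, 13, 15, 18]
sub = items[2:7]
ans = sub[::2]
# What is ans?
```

items has length 8. The slice items[2:7] selects indices [2, 3, 4, 5, 6] (2->20, 3->3, 4->16, 5->13, 6->15), giving [20, 3, 16, 13, 15]. So sub = [20, 3, 16, 13, 15]. sub has length 5. The slice sub[::2] selects indices [0, 2, 4] (0->20, 2->16, 4->15), giving [20, 16, 15].

[20, 16, 15]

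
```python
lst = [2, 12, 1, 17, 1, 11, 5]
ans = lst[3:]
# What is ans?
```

lst has length 7. The slice lst[3:] selects indices [3, 4, 5, 6] (3->17, 4->1, 5->11, 6->5), giving [17, 1, 11, 5].

[17, 1, 11, 5]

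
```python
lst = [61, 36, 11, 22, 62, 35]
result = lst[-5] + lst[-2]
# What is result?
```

lst has length 6. Negative index -5 maps to positive index 6 + (-5) = 1. lst[1] = 36.
lst has length 6. Negative index -2 maps to positive index 6 + (-2) = 4. lst[4] = 62.
Sum: 36 + 62 = 98.

98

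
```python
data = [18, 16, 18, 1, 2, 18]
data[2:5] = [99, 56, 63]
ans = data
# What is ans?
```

data starts as [18, 16, 18, 1, 2, 18] (length 6). The slice data[2:5] covers indices [2, 3, 4] with values [18, 1, 2]. Replacing that slice with [99, 56, 63] (same length) produces [18, 16, 99, 56, 63, 18].

[18, 16, 99, 56, 63, 18]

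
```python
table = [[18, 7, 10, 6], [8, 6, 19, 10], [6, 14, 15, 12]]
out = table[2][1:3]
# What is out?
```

table[2] = [6, 14, 15, 12]. table[2] has length 4. The slice table[2][1:3] selects indices [1, 2] (1->14, 2->15), giving [14, 15].

[14, 15]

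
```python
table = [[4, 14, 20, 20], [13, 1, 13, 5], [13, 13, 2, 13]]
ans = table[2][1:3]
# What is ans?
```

table[2] = [13, 13, 2, 13]. table[2] has length 4. The slice table[2][1:3] selects indices [1, 2] (1->13, 2->2), giving [13, 2].

[13, 2]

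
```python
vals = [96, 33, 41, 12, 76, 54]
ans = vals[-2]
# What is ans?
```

vals has length 6. Negative index -2 maps to positive index 6 + (-2) = 4. vals[4] = 76.

76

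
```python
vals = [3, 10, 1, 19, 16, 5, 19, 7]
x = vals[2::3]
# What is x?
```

vals has length 8. The slice vals[2::3] selects indices [2, 5] (2->1, 5->5), giving [1, 5].

[1, 5]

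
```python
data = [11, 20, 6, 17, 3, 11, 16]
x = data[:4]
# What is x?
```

data has length 7. The slice data[:4] selects indices [0, 1, 2, 3] (0->11, 1->20, 2->6, 3->17), giving [11, 20, 6, 17].

[11, 20, 6, 17]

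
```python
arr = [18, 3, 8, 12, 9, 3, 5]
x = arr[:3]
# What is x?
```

arr has length 7. The slice arr[:3] selects indices [0, 1, 2] (0->18, 1->3, 2->8), giving [18, 3, 8].

[18, 3, 8]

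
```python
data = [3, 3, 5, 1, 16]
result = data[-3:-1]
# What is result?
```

data has length 5. The slice data[-3:-1] selects indices [2, 3] (2->5, 3->1), giving [5, 1].

[5, 1]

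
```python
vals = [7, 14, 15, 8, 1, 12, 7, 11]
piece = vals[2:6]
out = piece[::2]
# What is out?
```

vals has length 8. The slice vals[2:6] selects indices [2, 3, 4, 5] (2->15, 3->8, 4->1, 5->12), giving [15, 8, 1, 12]. So piece = [15, 8, 1, 12]. piece has length 4. The slice piece[::2] selects indices [0, 2] (0->15, 2->1), giving [15, 1].

[15, 1]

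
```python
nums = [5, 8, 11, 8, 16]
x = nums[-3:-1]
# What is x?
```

nums has length 5. The slice nums[-3:-1] selects indices [2, 3] (2->11, 3->8), giving [11, 8].

[11, 8]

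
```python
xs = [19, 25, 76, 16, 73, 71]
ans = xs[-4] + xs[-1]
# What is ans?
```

xs has length 6. Negative index -4 maps to positive index 6 + (-4) = 2. xs[2] = 76.
xs has length 6. Negative index -1 maps to positive index 6 + (-1) = 5. xs[5] = 71.
Sum: 76 + 71 = 147.

147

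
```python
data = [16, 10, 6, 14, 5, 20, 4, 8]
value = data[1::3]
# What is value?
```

data has length 8. The slice data[1::3] selects indices [1, 4, 7] (1->10, 4->5, 7->8), giving [10, 5, 8].

[10, 5, 8]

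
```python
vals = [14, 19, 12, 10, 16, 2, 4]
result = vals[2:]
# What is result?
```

vals has length 7. The slice vals[2:] selects indices [2, 3, 4, 5, 6] (2->12, 3->10, 4->16, 5->2, 6->4), giving [12, 10, 16, 2, 4].

[12, 10, 16, 2, 4]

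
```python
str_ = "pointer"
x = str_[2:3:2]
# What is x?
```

str_ has length 7. The slice str_[2:3:2] selects indices [2] (2->'i'), giving 'i'.

'i'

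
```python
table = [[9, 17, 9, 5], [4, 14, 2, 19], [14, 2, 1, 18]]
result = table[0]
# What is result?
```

table has 3 rows. Row 0 is [9, 17, 9, 5].

[9, 17, 9, 5]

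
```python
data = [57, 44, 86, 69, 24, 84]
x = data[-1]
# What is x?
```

data has length 6. Negative index -1 maps to positive index 6 + (-1) = 5. data[5] = 84.

84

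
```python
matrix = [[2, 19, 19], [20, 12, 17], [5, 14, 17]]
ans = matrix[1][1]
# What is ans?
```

matrix[1] = [20, 12, 17]. Taking column 1 of that row yields 12.

12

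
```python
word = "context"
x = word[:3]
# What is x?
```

word has length 7. The slice word[:3] selects indices [0, 1, 2] (0->'c', 1->'o', 2->'n'), giving 'con'.

'con'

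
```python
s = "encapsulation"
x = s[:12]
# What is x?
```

s has length 13. The slice s[:12] selects indices [0, 1, 2, 3, 4, 5, 6, 7, 8, 9, 10, 11] (0->'e', 1->'n', 2->'c', 3->'a', 4->'p', 5->'s', 6->'u', 7->'l', 8->'a', 9->'t', 10->'i', 11->'o'), giving 'encapsulatio'.

'encapsulatio'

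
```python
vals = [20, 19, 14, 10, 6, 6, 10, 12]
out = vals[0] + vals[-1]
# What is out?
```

vals has length 8. vals[0] = 20.
vals has length 8. Negative index -1 maps to positive index 8 + (-1) = 7. vals[7] = 12.
Sum: 20 + 12 = 32.

32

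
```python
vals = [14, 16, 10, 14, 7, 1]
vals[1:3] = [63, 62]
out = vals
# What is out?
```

vals starts as [14, 16, 10, 14, 7, 1] (length 6). The slice vals[1:3] covers indices [1, 2] with values [16, 10]. Replacing that slice with [63, 62] (same length) produces [14, 63, 62, 14, 7, 1].

[14, 63, 62, 14, 7, 1]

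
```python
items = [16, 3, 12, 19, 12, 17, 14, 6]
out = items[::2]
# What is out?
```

items has length 8. The slice items[::2] selects indices [0, 2, 4, 6] (0->16, 2->12, 4->12, 6->14), giving [16, 12, 12, 14].

[16, 12, 12, 14]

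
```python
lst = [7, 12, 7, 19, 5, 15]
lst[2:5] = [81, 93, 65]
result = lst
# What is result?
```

lst starts as [7, 12, 7, 19, 5, 15] (length 6). The slice lst[2:5] covers indices [2, 3, 4] with values [7, 19, 5]. Replacing that slice with [81, 93, 65] (same length) produces [7, 12, 81, 93, 65, 15].

[7, 12, 81, 93, 65, 15]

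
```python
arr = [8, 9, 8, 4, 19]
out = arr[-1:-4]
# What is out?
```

arr has length 5. The slice arr[-1:-4] resolves to an empty index range, so the result is [].

[]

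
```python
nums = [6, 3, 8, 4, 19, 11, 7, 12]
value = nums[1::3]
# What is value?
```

nums has length 8. The slice nums[1::3] selects indices [1, 4, 7] (1->3, 4->19, 7->12), giving [3, 19, 12].

[3, 19, 12]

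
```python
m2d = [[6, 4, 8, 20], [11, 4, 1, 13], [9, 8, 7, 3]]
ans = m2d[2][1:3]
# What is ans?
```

m2d[2] = [9, 8, 7, 3]. m2d[2] has length 4. The slice m2d[2][1:3] selects indices [1, 2] (1->8, 2->7), giving [8, 7].

[8, 7]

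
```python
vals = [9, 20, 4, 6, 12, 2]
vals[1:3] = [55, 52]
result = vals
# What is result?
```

vals starts as [9, 20, 4, 6, 12, 2] (length 6). The slice vals[1:3] covers indices [1, 2] with values [20, 4]. Replacing that slice with [55, 52] (same length) produces [9, 55, 52, 6, 12, 2].

[9, 55, 52, 6, 12, 2]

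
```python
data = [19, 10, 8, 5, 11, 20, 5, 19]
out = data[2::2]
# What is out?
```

data has length 8. The slice data[2::2] selects indices [2, 4, 6] (2->8, 4->11, 6->5), giving [8, 11, 5].

[8, 11, 5]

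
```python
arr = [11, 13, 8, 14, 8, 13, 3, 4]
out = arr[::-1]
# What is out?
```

arr has length 8. The slice arr[::-1] selects indices [7, 6, 5, 4, 3, 2, 1, 0] (7->4, 6->3, 5->13, 4->8, 3->14, 2->8, 1->13, 0->11), giving [4, 3, 13, 8, 14, 8, 13, 11].

[4, 3, 13, 8, 14, 8, 13, 11]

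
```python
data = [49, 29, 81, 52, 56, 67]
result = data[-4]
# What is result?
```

data has length 6. Negative index -4 maps to positive index 6 + (-4) = 2. data[2] = 81.

81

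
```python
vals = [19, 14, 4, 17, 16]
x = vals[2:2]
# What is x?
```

vals has length 5. The slice vals[2:2] resolves to an empty index range, so the result is [].

[]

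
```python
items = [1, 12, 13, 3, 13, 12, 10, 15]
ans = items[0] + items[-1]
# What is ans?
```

items has length 8. items[0] = 1.
items has length 8. Negative index -1 maps to positive index 8 + (-1) = 7. items[7] = 15.
Sum: 1 + 15 = 16.

16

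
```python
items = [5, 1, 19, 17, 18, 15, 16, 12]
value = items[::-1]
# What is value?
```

items has length 8. The slice items[::-1] selects indices [7, 6, 5, 4, 3, 2, 1, 0] (7->12, 6->16, 5->15, 4->18, 3->17, 2->19, 1->1, 0->5), giving [12, 16, 15, 18, 17, 19, 1, 5].

[12, 16, 15, 18, 17, 19, 1, 5]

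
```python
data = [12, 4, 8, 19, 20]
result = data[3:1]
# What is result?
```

data has length 5. The slice data[3:1] resolves to an empty index range, so the result is [].

[]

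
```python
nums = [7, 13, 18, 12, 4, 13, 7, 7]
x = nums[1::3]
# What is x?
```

nums has length 8. The slice nums[1::3] selects indices [1, 4, 7] (1->13, 4->4, 7->7), giving [13, 4, 7].

[13, 4, 7]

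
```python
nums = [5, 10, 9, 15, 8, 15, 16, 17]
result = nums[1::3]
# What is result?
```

nums has length 8. The slice nums[1::3] selects indices [1, 4, 7] (1->10, 4->8, 7->17), giving [10, 8, 17].

[10, 8, 17]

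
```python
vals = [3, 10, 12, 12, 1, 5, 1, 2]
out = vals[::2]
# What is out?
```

vals has length 8. The slice vals[::2] selects indices [0, 2, 4, 6] (0->3, 2->12, 4->1, 6->1), giving [3, 12, 1, 1].

[3, 12, 1, 1]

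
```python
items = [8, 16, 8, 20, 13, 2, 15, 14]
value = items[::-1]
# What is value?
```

items has length 8. The slice items[::-1] selects indices [7, 6, 5, 4, 3, 2, 1, 0] (7->14, 6->15, 5->2, 4->13, 3->20, 2->8, 1->16, 0->8), giving [14, 15, 2, 13, 20, 8, 16, 8].

[14, 15, 2, 13, 20, 8, 16, 8]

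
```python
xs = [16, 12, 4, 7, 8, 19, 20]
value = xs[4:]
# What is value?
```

xs has length 7. The slice xs[4:] selects indices [4, 5, 6] (4->8, 5->19, 6->20), giving [8, 19, 20].

[8, 19, 20]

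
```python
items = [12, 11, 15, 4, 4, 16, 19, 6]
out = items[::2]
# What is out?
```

items has length 8. The slice items[::2] selects indices [0, 2, 4, 6] (0->12, 2->15, 4->4, 6->19), giving [12, 15, 4, 19].

[12, 15, 4, 19]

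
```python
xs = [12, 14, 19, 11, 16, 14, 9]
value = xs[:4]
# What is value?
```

xs has length 7. The slice xs[:4] selects indices [0, 1, 2, 3] (0->12, 1->14, 2->19, 3->11), giving [12, 14, 19, 11].

[12, 14, 19, 11]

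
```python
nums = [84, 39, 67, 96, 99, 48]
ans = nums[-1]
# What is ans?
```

nums has length 6. Negative index -1 maps to positive index 6 + (-1) = 5. nums[5] = 48.

48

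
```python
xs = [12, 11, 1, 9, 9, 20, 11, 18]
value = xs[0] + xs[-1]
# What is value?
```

xs has length 8. xs[0] = 12.
xs has length 8. Negative index -1 maps to positive index 8 + (-1) = 7. xs[7] = 18.
Sum: 12 + 18 = 30.

30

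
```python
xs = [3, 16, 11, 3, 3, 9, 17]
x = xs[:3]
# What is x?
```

xs has length 7. The slice xs[:3] selects indices [0, 1, 2] (0->3, 1->16, 2->11), giving [3, 16, 11].

[3, 16, 11]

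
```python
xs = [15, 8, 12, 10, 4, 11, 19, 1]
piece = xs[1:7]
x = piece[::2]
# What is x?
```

xs has length 8. The slice xs[1:7] selects indices [1, 2, 3, 4, 5, 6] (1->8, 2->12, 3->10, 4->4, 5->11, 6->19), giving [8, 12, 10, 4, 11, 19]. So piece = [8, 12, 10, 4, 11, 19]. piece has length 6. The slice piece[::2] selects indices [0, 2, 4] (0->8, 2->10, 4->11), giving [8, 10, 11].

[8, 10, 11]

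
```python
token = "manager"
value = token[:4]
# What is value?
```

token has length 7. The slice token[:4] selects indices [0, 1, 2, 3] (0->'m', 1->'a', 2->'n', 3->'a'), giving 'mana'.

'mana'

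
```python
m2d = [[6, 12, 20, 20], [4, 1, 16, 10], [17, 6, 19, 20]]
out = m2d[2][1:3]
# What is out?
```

m2d[2] = [17, 6, 19, 20]. m2d[2] has length 4. The slice m2d[2][1:3] selects indices [1, 2] (1->6, 2->19), giving [6, 19].

[6, 19]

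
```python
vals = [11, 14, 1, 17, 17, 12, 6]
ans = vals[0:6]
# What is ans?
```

vals has length 7. The slice vals[0:6] selects indices [0, 1, 2, 3, 4, 5] (0->11, 1->14, 2->1, 3->17, 4->17, 5->12), giving [11, 14, 1, 17, 17, 12].

[11, 14, 1, 17, 17, 12]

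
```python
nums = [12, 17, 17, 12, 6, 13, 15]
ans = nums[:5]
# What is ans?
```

nums has length 7. The slice nums[:5] selects indices [0, 1, 2, 3, 4] (0->12, 1->17, 2->17, 3->12, 4->6), giving [12, 17, 17, 12, 6].

[12, 17, 17, 12, 6]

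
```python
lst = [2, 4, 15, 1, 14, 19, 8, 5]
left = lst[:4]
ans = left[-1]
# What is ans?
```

lst has length 8. The slice lst[:4] selects indices [0, 1, 2, 3] (0->2, 1->4, 2->15, 3->1), giving [2, 4, 15, 1]. So left = [2, 4, 15, 1]. Then left[-1] = 1.

1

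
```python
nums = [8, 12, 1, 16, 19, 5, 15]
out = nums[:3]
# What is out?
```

nums has length 7. The slice nums[:3] selects indices [0, 1, 2] (0->8, 1->12, 2->1), giving [8, 12, 1].

[8, 12, 1]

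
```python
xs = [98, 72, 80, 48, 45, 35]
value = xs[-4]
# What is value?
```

xs has length 6. Negative index -4 maps to positive index 6 + (-4) = 2. xs[2] = 80.

80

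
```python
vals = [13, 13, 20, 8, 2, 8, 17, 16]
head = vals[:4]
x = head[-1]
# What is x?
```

vals has length 8. The slice vals[:4] selects indices [0, 1, 2, 3] (0->13, 1->13, 2->20, 3->8), giving [13, 13, 20, 8]. So head = [13, 13, 20, 8]. Then head[-1] = 8.

8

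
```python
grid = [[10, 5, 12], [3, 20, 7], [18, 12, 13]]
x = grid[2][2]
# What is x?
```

grid[2] = [18, 12, 13]. Taking column 2 of that row yields 13.

13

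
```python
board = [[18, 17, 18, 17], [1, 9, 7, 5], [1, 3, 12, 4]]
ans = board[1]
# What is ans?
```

board has 3 rows. Row 1 is [1, 9, 7, 5].

[1, 9, 7, 5]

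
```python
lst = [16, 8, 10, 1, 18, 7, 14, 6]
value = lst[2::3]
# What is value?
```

lst has length 8. The slice lst[2::3] selects indices [2, 5] (2->10, 5->7), giving [10, 7].

[10, 7]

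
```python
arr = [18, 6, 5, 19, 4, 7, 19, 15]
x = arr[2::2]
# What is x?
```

arr has length 8. The slice arr[2::2] selects indices [2, 4, 6] (2->5, 4->4, 6->19), giving [5, 4, 19].

[5, 4, 19]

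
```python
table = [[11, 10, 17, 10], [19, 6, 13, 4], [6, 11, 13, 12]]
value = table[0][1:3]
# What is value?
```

table[0] = [11, 10, 17, 10]. table[0] has length 4. The slice table[0][1:3] selects indices [1, 2] (1->10, 2->17), giving [10, 17].

[10, 17]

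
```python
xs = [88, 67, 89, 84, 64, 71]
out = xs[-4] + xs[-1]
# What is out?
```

xs has length 6. Negative index -4 maps to positive index 6 + (-4) = 2. xs[2] = 89.
xs has length 6. Negative index -1 maps to positive index 6 + (-1) = 5. xs[5] = 71.
Sum: 89 + 71 = 160.

160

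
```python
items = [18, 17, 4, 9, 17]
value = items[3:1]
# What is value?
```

items has length 5. The slice items[3:1] resolves to an empty index range, so the result is [].

[]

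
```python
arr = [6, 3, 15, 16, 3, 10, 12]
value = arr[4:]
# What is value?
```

arr has length 7. The slice arr[4:] selects indices [4, 5, 6] (4->3, 5->10, 6->12), giving [3, 10, 12].

[3, 10, 12]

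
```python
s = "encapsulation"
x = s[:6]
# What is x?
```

s has length 13. The slice s[:6] selects indices [0, 1, 2, 3, 4, 5] (0->'e', 1->'n', 2->'c', 3->'a', 4->'p', 5->'s'), giving 'encaps'.

'encaps'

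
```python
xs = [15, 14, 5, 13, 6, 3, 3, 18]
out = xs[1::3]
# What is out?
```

xs has length 8. The slice xs[1::3] selects indices [1, 4, 7] (1->14, 4->6, 7->18), giving [14, 6, 18].

[14, 6, 18]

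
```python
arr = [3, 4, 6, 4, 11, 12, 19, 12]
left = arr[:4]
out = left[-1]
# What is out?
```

arr has length 8. The slice arr[:4] selects indices [0, 1, 2, 3] (0->3, 1->4, 2->6, 3->4), giving [3, 4, 6, 4]. So left = [3, 4, 6, 4]. Then left[-1] = 4.

4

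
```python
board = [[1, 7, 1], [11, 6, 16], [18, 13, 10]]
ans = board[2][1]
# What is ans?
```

board[2] = [18, 13, 10]. Taking column 1 of that row yields 13.

13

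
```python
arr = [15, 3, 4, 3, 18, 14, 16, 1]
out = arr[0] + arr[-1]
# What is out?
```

arr has length 8. arr[0] = 15.
arr has length 8. Negative index -1 maps to positive index 8 + (-1) = 7. arr[7] = 1.
Sum: 15 + 1 = 16.

16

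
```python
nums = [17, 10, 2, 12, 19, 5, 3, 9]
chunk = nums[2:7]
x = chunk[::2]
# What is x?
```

nums has length 8. The slice nums[2:7] selects indices [2, 3, 4, 5, 6] (2->2, 3->12, 4->19, 5->5, 6->3), giving [2, 12, 19, 5, 3]. So chunk = [2, 12, 19, 5, 3]. chunk has length 5. The slice chunk[::2] selects indices [0, 2, 4] (0->2, 2->19, 4->3), giving [2, 19, 3].

[2, 19, 3]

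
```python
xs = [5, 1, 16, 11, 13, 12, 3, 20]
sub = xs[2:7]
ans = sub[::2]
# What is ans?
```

xs has length 8. The slice xs[2:7] selects indices [2, 3, 4, 5, 6] (2->16, 3->11, 4->13, 5->12, 6->3), giving [16, 11, 13, 12, 3]. So sub = [16, 11, 13, 12, 3]. sub has length 5. The slice sub[::2] selects indices [0, 2, 4] (0->16, 2->13, 4->3), giving [16, 13, 3].

[16, 13, 3]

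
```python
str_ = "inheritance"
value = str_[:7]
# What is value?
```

str_ has length 11. The slice str_[:7] selects indices [0, 1, 2, 3, 4, 5, 6] (0->'i', 1->'n', 2->'h', 3->'e', 4->'r', 5->'i', 6->'t'), giving 'inherit'.

'inherit'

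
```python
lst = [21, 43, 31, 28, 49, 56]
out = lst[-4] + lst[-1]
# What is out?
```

lst has length 6. Negative index -4 maps to positive index 6 + (-4) = 2. lst[2] = 31.
lst has length 6. Negative index -1 maps to positive index 6 + (-1) = 5. lst[5] = 56.
Sum: 31 + 56 = 87.

87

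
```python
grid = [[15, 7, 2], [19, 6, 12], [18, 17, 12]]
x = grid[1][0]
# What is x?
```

grid[1] = [19, 6, 12]. Taking column 0 of that row yields 19.

19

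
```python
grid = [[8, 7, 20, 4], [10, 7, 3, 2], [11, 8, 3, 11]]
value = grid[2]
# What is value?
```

grid has 3 rows. Row 2 is [11, 8, 3, 11].

[11, 8, 3, 11]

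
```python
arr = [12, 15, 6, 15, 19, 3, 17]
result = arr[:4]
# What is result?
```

arr has length 7. The slice arr[:4] selects indices [0, 1, 2, 3] (0->12, 1->15, 2->6, 3->15), giving [12, 15, 6, 15].

[12, 15, 6, 15]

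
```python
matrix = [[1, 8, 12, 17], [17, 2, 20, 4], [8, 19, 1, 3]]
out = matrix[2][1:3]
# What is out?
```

matrix[2] = [8, 19, 1, 3]. matrix[2] has length 4. The slice matrix[2][1:3] selects indices [1, 2] (1->19, 2->1), giving [19, 1].

[19, 1]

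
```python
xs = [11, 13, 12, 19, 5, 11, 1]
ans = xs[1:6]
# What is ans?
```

xs has length 7. The slice xs[1:6] selects indices [1, 2, 3, 4, 5] (1->13, 2->12, 3->19, 4->5, 5->11), giving [13, 12, 19, 5, 11].

[13, 12, 19, 5, 11]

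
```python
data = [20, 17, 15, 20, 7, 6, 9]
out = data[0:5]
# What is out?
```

data has length 7. The slice data[0:5] selects indices [0, 1, 2, 3, 4] (0->20, 1->17, 2->15, 3->20, 4->7), giving [20, 17, 15, 20, 7].

[20, 17, 15, 20, 7]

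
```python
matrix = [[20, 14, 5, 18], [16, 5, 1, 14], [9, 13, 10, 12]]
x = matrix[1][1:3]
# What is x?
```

matrix[1] = [16, 5, 1, 14]. matrix[1] has length 4. The slice matrix[1][1:3] selects indices [1, 2] (1->5, 2->1), giving [5, 1].

[5, 1]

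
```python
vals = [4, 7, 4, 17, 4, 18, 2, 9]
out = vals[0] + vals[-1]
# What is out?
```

vals has length 8. vals[0] = 4.
vals has length 8. Negative index -1 maps to positive index 8 + (-1) = 7. vals[7] = 9.
Sum: 4 + 9 = 13.

13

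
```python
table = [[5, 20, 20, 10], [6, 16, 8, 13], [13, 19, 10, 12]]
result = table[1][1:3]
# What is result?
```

table[1] = [6, 16, 8, 13]. table[1] has length 4. The slice table[1][1:3] selects indices [1, 2] (1->16, 2->8), giving [16, 8].

[16, 8]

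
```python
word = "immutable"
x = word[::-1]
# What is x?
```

word has length 9. The slice word[::-1] selects indices [8, 7, 6, 5, 4, 3, 2, 1, 0] (8->'e', 7->'l', 6->'b', 5->'a', 4->'t', 3->'u', 2->'m', 1->'m', 0->'i'), giving 'elbatummi'.

'elbatummi'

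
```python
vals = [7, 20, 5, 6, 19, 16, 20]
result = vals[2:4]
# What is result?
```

vals has length 7. The slice vals[2:4] selects indices [2, 3] (2->5, 3->6), giving [5, 6].

[5, 6]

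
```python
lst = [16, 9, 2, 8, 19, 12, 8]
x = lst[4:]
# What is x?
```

lst has length 7. The slice lst[4:] selects indices [4, 5, 6] (4->19, 5->12, 6->8), giving [19, 12, 8].

[19, 12, 8]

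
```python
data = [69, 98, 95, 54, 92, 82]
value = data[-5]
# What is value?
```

data has length 6. Negative index -5 maps to positive index 6 + (-5) = 1. data[1] = 98.

98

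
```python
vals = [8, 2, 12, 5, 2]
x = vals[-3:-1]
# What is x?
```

vals has length 5. The slice vals[-3:-1] selects indices [2, 3] (2->12, 3->5), giving [12, 5].

[12, 5]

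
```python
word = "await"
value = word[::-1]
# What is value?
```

word has length 5. The slice word[::-1] selects indices [4, 3, 2, 1, 0] (4->'t', 3->'i', 2->'a', 1->'w', 0->'a'), giving 'tiawa'.

'tiawa'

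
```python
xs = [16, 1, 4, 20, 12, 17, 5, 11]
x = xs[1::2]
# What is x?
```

xs has length 8. The slice xs[1::2] selects indices [1, 3, 5, 7] (1->1, 3->20, 5->17, 7->11), giving [1, 20, 17, 11].

[1, 20, 17, 11]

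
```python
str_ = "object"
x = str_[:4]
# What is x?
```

str_ has length 6. The slice str_[:4] selects indices [0, 1, 2, 3] (0->'o', 1->'b', 2->'j', 3->'e'), giving 'obje'.

'obje'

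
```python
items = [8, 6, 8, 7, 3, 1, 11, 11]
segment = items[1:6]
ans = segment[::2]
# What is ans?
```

items has length 8. The slice items[1:6] selects indices [1, 2, 3, 4, 5] (1->6, 2->8, 3->7, 4->3, 5->1), giving [6, 8, 7, 3, 1]. So segment = [6, 8, 7, 3, 1]. segment has length 5. The slice segment[::2] selects indices [0, 2, 4] (0->6, 2->7, 4->1), giving [6, 7, 1].

[6, 7, 1]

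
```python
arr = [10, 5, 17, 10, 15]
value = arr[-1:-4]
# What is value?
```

arr has length 5. The slice arr[-1:-4] resolves to an empty index range, so the result is [].

[]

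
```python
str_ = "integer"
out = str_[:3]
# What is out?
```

str_ has length 7. The slice str_[:3] selects indices [0, 1, 2] (0->'i', 1->'n', 2->'t'), giving 'int'.

'int'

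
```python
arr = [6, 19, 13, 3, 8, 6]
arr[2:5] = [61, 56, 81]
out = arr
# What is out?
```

arr starts as [6, 19, 13, 3, 8, 6] (length 6). The slice arr[2:5] covers indices [2, 3, 4] with values [13, 3, 8]. Replacing that slice with [61, 56, 81] (same length) produces [6, 19, 61, 56, 81, 6].

[6, 19, 61, 56, 81, 6]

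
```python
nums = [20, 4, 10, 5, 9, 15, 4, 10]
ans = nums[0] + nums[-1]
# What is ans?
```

nums has length 8. nums[0] = 20.
nums has length 8. Negative index -1 maps to positive index 8 + (-1) = 7. nums[7] = 10.
Sum: 20 + 10 = 30.

30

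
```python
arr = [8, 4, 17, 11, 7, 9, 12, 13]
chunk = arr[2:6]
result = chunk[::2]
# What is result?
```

arr has length 8. The slice arr[2:6] selects indices [2, 3, 4, 5] (2->17, 3->11, 4->7, 5->9), giving [17, 11, 7, 9]. So chunk = [17, 11, 7, 9]. chunk has length 4. The slice chunk[::2] selects indices [0, 2] (0->17, 2->7), giving [17, 7].

[17, 7]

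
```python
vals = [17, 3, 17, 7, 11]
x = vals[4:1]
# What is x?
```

vals has length 5. The slice vals[4:1] resolves to an empty index range, so the result is [].

[]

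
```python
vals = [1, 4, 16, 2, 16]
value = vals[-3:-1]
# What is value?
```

vals has length 5. The slice vals[-3:-1] selects indices [2, 3] (2->16, 3->2), giving [16, 2].

[16, 2]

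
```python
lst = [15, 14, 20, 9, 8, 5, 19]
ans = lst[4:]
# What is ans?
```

lst has length 7. The slice lst[4:] selects indices [4, 5, 6] (4->8, 5->5, 6->19), giving [8, 5, 19].

[8, 5, 19]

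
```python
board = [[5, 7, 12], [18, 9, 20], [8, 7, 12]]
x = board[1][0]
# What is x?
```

board[1] = [18, 9, 20]. Taking column 0 of that row yields 18.

18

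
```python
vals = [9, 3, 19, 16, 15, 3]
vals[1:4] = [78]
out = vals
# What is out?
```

vals starts as [9, 3, 19, 16, 15, 3] (length 6). The slice vals[1:4] covers indices [1, 2, 3] with values [3, 19, 16]. Replacing that slice with [78] (different length) produces [9, 78, 15, 3].

[9, 78, 15, 3]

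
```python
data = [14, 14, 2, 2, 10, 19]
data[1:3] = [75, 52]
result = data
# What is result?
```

data starts as [14, 14, 2, 2, 10, 19] (length 6). The slice data[1:3] covers indices [1, 2] with values [14, 2]. Replacing that slice with [75, 52] (same length) produces [14, 75, 52, 2, 10, 19].

[14, 75, 52, 2, 10, 19]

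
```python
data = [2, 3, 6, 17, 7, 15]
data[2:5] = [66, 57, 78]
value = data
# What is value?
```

data starts as [2, 3, 6, 17, 7, 15] (length 6). The slice data[2:5] covers indices [2, 3, 4] with values [6, 17, 7]. Replacing that slice with [66, 57, 78] (same length) produces [2, 3, 66, 57, 78, 15].

[2, 3, 66, 57, 78, 15]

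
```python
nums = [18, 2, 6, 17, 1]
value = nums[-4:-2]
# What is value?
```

nums has length 5. The slice nums[-4:-2] selects indices [1, 2] (1->2, 2->6), giving [2, 6].

[2, 6]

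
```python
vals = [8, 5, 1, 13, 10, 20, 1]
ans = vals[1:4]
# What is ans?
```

vals has length 7. The slice vals[1:4] selects indices [1, 2, 3] (1->5, 2->1, 3->13), giving [5, 1, 13].

[5, 1, 13]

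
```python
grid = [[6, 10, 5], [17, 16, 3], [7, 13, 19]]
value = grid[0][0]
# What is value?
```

grid[0] = [6, 10, 5]. Taking column 0 of that row yields 6.

6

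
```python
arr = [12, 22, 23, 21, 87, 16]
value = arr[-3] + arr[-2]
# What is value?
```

arr has length 6. Negative index -3 maps to positive index 6 + (-3) = 3. arr[3] = 21.
arr has length 6. Negative index -2 maps to positive index 6 + (-2) = 4. arr[4] = 87.
Sum: 21 + 87 = 108.

108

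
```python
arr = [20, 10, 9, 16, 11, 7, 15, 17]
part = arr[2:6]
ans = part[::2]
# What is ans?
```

arr has length 8. The slice arr[2:6] selects indices [2, 3, 4, 5] (2->9, 3->16, 4->11, 5->7), giving [9, 16, 11, 7]. So part = [9, 16, 11, 7]. part has length 4. The slice part[::2] selects indices [0, 2] (0->9, 2->11), giving [9, 11].

[9, 11]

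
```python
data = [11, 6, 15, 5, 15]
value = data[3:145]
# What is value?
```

data has length 5. The slice data[3:145] selects indices [3, 4] (3->5, 4->15), giving [5, 15].

[5, 15]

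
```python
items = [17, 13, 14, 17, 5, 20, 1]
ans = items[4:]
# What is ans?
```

items has length 7. The slice items[4:] selects indices [4, 5, 6] (4->5, 5->20, 6->1), giving [5, 20, 1].

[5, 20, 1]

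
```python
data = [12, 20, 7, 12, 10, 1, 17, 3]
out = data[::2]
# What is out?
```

data has length 8. The slice data[::2] selects indices [0, 2, 4, 6] (0->12, 2->7, 4->10, 6->17), giving [12, 7, 10, 17].

[12, 7, 10, 17]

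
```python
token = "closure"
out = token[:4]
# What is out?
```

token has length 7. The slice token[:4] selects indices [0, 1, 2, 3] (0->'c', 1->'l', 2->'o', 3->'s'), giving 'clos'.

'clos'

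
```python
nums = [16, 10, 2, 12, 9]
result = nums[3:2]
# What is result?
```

nums has length 5. The slice nums[3:2] resolves to an empty index range, so the result is [].

[]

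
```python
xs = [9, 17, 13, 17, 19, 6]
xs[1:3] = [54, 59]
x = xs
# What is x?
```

xs starts as [9, 17, 13, 17, 19, 6] (length 6). The slice xs[1:3] covers indices [1, 2] with values [17, 13]. Replacing that slice with [54, 59] (same length) produces [9, 54, 59, 17, 19, 6].

[9, 54, 59, 17, 19, 6]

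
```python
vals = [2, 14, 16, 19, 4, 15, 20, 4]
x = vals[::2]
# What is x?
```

vals has length 8. The slice vals[::2] selects indices [0, 2, 4, 6] (0->2, 2->16, 4->4, 6->20), giving [2, 16, 4, 20].

[2, 16, 4, 20]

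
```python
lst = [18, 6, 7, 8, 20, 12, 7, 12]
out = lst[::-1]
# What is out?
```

lst has length 8. The slice lst[::-1] selects indices [7, 6, 5, 4, 3, 2, 1, 0] (7->12, 6->7, 5->12, 4->20, 3->8, 2->7, 1->6, 0->18), giving [12, 7, 12, 20, 8, 7, 6, 18].

[12, 7, 12, 20, 8, 7, 6, 18]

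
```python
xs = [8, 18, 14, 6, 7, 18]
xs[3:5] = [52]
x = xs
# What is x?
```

xs starts as [8, 18, 14, 6, 7, 18] (length 6). The slice xs[3:5] covers indices [3, 4] with values [6, 7]. Replacing that slice with [52] (different length) produces [8, 18, 14, 52, 18].

[8, 18, 14, 52, 18]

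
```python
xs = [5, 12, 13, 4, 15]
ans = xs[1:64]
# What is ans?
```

xs has length 5. The slice xs[1:64] selects indices [1, 2, 3, 4] (1->12, 2->13, 3->4, 4->15), giving [12, 13, 4, 15].

[12, 13, 4, 15]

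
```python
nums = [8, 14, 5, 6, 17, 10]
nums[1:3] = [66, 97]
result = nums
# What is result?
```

nums starts as [8, 14, 5, 6, 17, 10] (length 6). The slice nums[1:3] covers indices [1, 2] with values [14, 5]. Replacing that slice with [66, 97] (same length) produces [8, 66, 97, 6, 17, 10].

[8, 66, 97, 6, 17, 10]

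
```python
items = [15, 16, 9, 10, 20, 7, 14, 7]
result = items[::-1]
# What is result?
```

items has length 8. The slice items[::-1] selects indices [7, 6, 5, 4, 3, 2, 1, 0] (7->7, 6->14, 5->7, 4->20, 3->10, 2->9, 1->16, 0->15), giving [7, 14, 7, 20, 10, 9, 16, 15].

[7, 14, 7, 20, 10, 9, 16, 15]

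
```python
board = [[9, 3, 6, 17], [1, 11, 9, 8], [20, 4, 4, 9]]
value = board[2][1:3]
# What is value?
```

board[2] = [20, 4, 4, 9]. board[2] has length 4. The slice board[2][1:3] selects indices [1, 2] (1->4, 2->4), giving [4, 4].

[4, 4]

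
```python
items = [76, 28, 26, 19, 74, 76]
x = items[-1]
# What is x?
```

items has length 6. Negative index -1 maps to positive index 6 + (-1) = 5. items[5] = 76.

76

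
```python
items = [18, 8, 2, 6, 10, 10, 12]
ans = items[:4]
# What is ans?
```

items has length 7. The slice items[:4] selects indices [0, 1, 2, 3] (0->18, 1->8, 2->2, 3->6), giving [18, 8, 2, 6].

[18, 8, 2, 6]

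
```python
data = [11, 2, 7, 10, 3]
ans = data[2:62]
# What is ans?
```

data has length 5. The slice data[2:62] selects indices [2, 3, 4] (2->7, 3->10, 4->3), giving [7, 10, 3].

[7, 10, 3]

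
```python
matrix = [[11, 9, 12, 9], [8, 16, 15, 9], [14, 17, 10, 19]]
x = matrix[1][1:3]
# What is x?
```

matrix[1] = [8, 16, 15, 9]. matrix[1] has length 4. The slice matrix[1][1:3] selects indices [1, 2] (1->16, 2->15), giving [16, 15].

[16, 15]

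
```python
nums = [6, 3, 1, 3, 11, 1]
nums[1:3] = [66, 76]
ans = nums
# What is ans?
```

nums starts as [6, 3, 1, 3, 11, 1] (length 6). The slice nums[1:3] covers indices [1, 2] with values [3, 1]. Replacing that slice with [66, 76] (same length) produces [6, 66, 76, 3, 11, 1].

[6, 66, 76, 3, 11, 1]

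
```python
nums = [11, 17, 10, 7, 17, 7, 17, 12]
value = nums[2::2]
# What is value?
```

nums has length 8. The slice nums[2::2] selects indices [2, 4, 6] (2->10, 4->17, 6->17), giving [10, 17, 17].

[10, 17, 17]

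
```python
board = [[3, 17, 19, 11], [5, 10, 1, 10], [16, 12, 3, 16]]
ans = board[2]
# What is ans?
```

board has 3 rows. Row 2 is [16, 12, 3, 16].

[16, 12, 3, 16]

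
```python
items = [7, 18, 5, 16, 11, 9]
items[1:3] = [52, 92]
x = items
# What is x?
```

items starts as [7, 18, 5, 16, 11, 9] (length 6). The slice items[1:3] covers indices [1, 2] with values [18, 5]. Replacing that slice with [52, 92] (same length) produces [7, 52, 92, 16, 11, 9].

[7, 52, 92, 16, 11, 9]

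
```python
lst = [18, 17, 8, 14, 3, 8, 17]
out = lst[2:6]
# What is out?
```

lst has length 7. The slice lst[2:6] selects indices [2, 3, 4, 5] (2->8, 3->14, 4->3, 5->8), giving [8, 14, 3, 8].

[8, 14, 3, 8]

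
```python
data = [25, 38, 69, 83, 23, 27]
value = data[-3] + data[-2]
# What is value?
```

data has length 6. Negative index -3 maps to positive index 6 + (-3) = 3. data[3] = 83.
data has length 6. Negative index -2 maps to positive index 6 + (-2) = 4. data[4] = 23.
Sum: 83 + 23 = 106.

106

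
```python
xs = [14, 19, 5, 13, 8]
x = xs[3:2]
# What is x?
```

xs has length 5. The slice xs[3:2] resolves to an empty index range, so the result is [].

[]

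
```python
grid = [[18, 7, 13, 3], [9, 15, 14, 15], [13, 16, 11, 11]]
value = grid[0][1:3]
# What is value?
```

grid[0] = [18, 7, 13, 3]. grid[0] has length 4. The slice grid[0][1:3] selects indices [1, 2] (1->7, 2->13), giving [7, 13].

[7, 13]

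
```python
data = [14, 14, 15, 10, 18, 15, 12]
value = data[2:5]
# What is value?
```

data has length 7. The slice data[2:5] selects indices [2, 3, 4] (2->15, 3->10, 4->18), giving [15, 10, 18].

[15, 10, 18]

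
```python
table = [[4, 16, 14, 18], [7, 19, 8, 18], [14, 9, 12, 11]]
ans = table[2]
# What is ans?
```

table has 3 rows. Row 2 is [14, 9, 12, 11].

[14, 9, 12, 11]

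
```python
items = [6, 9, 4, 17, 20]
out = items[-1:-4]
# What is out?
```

items has length 5. The slice items[-1:-4] resolves to an empty index range, so the result is [].

[]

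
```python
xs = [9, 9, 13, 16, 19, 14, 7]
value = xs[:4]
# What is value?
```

xs has length 7. The slice xs[:4] selects indices [0, 1, 2, 3] (0->9, 1->9, 2->13, 3->16), giving [9, 9, 13, 16].

[9, 9, 13, 16]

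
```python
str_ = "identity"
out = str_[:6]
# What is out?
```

str_ has length 8. The slice str_[:6] selects indices [0, 1, 2, 3, 4, 5] (0->'i', 1->'d', 2->'e', 3->'n', 4->'t', 5->'i'), giving 'identi'.

'identi'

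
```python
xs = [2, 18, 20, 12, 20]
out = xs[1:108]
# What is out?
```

xs has length 5. The slice xs[1:108] selects indices [1, 2, 3, 4] (1->18, 2->20, 3->12, 4->20), giving [18, 20, 12, 20].

[18, 20, 12, 20]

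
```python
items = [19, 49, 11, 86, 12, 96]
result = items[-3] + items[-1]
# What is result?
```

items has length 6. Negative index -3 maps to positive index 6 + (-3) = 3. items[3] = 86.
items has length 6. Negative index -1 maps to positive index 6 + (-1) = 5. items[5] = 96.
Sum: 86 + 96 = 182.

182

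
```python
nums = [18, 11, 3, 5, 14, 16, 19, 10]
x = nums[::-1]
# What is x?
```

nums has length 8. The slice nums[::-1] selects indices [7, 6, 5, 4, 3, 2, 1, 0] (7->10, 6->19, 5->16, 4->14, 3->5, 2->3, 1->11, 0->18), giving [10, 19, 16, 14, 5, 3, 11, 18].

[10, 19, 16, 14, 5, 3, 11, 18]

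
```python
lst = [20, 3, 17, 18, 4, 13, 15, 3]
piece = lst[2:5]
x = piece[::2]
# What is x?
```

lst has length 8. The slice lst[2:5] selects indices [2, 3, 4] (2->17, 3->18, 4->4), giving [17, 18, 4]. So piece = [17, 18, 4]. piece has length 3. The slice piece[::2] selects indices [0, 2] (0->17, 2->4), giving [17, 4].

[17, 4]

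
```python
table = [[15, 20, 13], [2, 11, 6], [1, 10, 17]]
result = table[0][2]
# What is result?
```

table[0] = [15, 20, 13]. Taking column 2 of that row yields 13.

13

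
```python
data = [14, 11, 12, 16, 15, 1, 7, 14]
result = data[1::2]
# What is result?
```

data has length 8. The slice data[1::2] selects indices [1, 3, 5, 7] (1->11, 3->16, 5->1, 7->14), giving [11, 16, 1, 14].

[11, 16, 1, 14]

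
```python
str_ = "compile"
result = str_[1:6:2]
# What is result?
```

str_ has length 7. The slice str_[1:6:2] selects indices [1, 3, 5] (1->'o', 3->'p', 5->'l'), giving 'opl'.

'opl'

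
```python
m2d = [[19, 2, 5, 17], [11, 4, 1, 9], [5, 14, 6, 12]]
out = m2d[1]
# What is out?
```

m2d has 3 rows. Row 1 is [11, 4, 1, 9].

[11, 4, 1, 9]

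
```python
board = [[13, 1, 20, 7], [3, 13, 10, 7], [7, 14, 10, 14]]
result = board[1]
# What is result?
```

board has 3 rows. Row 1 is [3, 13, 10, 7].

[3, 13, 10, 7]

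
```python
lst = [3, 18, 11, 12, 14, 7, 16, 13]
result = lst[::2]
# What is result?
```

lst has length 8. The slice lst[::2] selects indices [0, 2, 4, 6] (0->3, 2->11, 4->14, 6->16), giving [3, 11, 14, 16].

[3, 11, 14, 16]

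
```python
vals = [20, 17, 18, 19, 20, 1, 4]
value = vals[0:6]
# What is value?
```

vals has length 7. The slice vals[0:6] selects indices [0, 1, 2, 3, 4, 5] (0->20, 1->17, 2->18, 3->19, 4->20, 5->1), giving [20, 17, 18, 19, 20, 1].

[20, 17, 18, 19, 20, 1]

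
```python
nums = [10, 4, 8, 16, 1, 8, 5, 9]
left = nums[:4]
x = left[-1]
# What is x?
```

nums has length 8. The slice nums[:4] selects indices [0, 1, 2, 3] (0->10, 1->4, 2->8, 3->16), giving [10, 4, 8, 16]. So left = [10, 4, 8, 16]. Then left[-1] = 16.

16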